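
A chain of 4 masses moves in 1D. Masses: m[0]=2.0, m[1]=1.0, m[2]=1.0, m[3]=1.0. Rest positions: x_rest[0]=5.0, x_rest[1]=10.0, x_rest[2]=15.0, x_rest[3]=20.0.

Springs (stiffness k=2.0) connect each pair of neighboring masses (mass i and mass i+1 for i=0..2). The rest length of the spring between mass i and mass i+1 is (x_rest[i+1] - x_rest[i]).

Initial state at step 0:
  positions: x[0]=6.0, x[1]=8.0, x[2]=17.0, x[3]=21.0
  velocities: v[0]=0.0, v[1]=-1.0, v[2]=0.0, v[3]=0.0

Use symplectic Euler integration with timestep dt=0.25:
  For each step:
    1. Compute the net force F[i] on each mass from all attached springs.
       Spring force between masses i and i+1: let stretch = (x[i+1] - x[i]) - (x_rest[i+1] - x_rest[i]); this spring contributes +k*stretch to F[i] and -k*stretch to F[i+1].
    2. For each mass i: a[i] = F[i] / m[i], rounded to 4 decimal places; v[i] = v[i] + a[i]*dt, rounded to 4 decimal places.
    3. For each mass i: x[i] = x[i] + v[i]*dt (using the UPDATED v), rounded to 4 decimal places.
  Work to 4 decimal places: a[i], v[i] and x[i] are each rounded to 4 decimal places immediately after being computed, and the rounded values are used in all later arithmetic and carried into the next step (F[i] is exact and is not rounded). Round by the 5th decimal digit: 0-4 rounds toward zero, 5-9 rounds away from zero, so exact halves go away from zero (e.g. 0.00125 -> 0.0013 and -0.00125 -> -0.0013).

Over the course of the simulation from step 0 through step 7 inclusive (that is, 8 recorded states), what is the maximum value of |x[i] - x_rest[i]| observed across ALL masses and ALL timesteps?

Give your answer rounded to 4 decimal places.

Answer: 2.5599

Derivation:
Step 0: x=[6.0000 8.0000 17.0000 21.0000] v=[0.0000 -1.0000 0.0000 0.0000]
Step 1: x=[5.8125 8.6250 16.3750 21.1250] v=[-0.7500 2.5000 -2.5000 0.5000]
Step 2: x=[5.4883 9.8672 15.3750 21.2813] v=[-1.2969 4.9688 -4.0000 0.6250]
Step 3: x=[5.1253 11.2505 14.4248 21.3243] v=[-1.4522 5.5333 -3.8008 0.1719]
Step 4: x=[4.8326 12.2650 13.9403 21.1298] v=[-1.1709 4.0579 -1.9382 -0.7779]
Step 5: x=[4.6919 12.5599 14.1450 20.6616] v=[-0.5628 1.1794 0.8189 -1.8727]
Step 6: x=[4.7305 12.0694 14.9662 20.0039] v=[0.1542 -1.9621 3.2847 -2.6310]
Step 7: x=[4.9152 11.0236 16.0550 19.3414] v=[0.7389 -4.1832 4.3552 -2.6499]
Max displacement = 2.5599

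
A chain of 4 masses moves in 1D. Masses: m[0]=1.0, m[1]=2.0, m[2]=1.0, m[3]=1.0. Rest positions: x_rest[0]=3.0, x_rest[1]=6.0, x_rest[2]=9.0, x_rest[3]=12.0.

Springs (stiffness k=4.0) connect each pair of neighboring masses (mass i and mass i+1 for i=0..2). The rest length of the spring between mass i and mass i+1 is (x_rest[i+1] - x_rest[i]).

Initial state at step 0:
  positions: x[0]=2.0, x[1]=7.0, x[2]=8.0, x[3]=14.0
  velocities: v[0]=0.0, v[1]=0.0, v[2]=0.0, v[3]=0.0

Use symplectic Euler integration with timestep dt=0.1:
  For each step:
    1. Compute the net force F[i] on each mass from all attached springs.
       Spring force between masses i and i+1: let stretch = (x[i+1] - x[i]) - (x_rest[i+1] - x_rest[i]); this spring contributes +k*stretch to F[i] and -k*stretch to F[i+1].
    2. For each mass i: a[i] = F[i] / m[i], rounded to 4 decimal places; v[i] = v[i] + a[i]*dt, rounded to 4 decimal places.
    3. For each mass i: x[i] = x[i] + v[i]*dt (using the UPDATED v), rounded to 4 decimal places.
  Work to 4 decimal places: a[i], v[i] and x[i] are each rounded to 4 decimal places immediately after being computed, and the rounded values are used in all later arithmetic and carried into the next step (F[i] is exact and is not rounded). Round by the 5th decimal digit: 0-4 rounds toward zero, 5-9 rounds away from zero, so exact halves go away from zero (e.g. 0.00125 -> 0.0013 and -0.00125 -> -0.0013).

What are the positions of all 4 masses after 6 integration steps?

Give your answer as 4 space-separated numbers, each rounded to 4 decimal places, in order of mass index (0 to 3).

Step 0: x=[2.0000 7.0000 8.0000 14.0000] v=[0.0000 0.0000 0.0000 0.0000]
Step 1: x=[2.0800 6.9200 8.2000 13.8800] v=[0.8000 -0.8000 2.0000 -1.2000]
Step 2: x=[2.2336 6.7688 8.5760 13.6528] v=[1.5360 -1.5120 3.7600 -2.2720]
Step 3: x=[2.4486 6.5630 9.0828 13.3425] v=[2.1501 -2.0576 5.0678 -3.1027]
Step 4: x=[2.7082 6.3254 9.6592 12.9818] v=[2.5959 -2.3765 5.7638 -3.6066]
Step 5: x=[2.9925 6.0821 10.2351 12.6082] v=[2.8428 -2.4332 5.7593 -3.7356]
Step 6: x=[3.2804 5.8601 10.7398 12.2597] v=[2.8786 -2.2205 5.0473 -3.4848]

Answer: 3.2804 5.8601 10.7398 12.2597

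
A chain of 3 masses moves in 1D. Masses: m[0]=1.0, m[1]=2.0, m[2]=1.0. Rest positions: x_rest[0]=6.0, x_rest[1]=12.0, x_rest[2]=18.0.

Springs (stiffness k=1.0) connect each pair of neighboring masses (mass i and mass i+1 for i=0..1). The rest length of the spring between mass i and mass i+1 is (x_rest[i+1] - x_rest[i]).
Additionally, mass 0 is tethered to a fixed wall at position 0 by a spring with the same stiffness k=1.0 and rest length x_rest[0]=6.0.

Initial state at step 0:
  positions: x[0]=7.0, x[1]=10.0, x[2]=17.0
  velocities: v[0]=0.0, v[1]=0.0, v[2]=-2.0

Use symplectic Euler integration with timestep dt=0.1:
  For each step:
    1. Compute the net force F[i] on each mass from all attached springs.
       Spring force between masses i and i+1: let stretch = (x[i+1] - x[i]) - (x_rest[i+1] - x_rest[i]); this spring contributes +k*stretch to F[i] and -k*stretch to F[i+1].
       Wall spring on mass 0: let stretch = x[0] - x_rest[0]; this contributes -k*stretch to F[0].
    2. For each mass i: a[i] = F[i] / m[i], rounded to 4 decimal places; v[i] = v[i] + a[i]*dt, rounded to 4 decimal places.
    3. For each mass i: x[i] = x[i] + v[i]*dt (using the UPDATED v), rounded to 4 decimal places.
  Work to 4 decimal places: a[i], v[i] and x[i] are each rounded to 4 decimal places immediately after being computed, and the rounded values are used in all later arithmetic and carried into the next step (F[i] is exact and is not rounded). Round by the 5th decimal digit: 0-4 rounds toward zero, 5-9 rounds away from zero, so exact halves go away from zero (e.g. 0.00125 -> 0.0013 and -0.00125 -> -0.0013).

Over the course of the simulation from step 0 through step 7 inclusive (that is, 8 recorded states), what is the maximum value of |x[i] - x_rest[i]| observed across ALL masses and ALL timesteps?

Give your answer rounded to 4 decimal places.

Answer: 2.5355

Derivation:
Step 0: x=[7.0000 10.0000 17.0000] v=[0.0000 0.0000 -2.0000]
Step 1: x=[6.9600 10.0200 16.7900] v=[-0.4000 0.2000 -2.1000]
Step 2: x=[6.8810 10.0586 16.5723] v=[-0.7900 0.3855 -2.1770]
Step 3: x=[6.7650 10.1138 16.3495] v=[-1.1603 0.5523 -2.2284]
Step 4: x=[6.6148 10.1835 16.1243] v=[-1.5019 0.6967 -2.2520]
Step 5: x=[6.4342 10.2650 15.8997] v=[-1.8065 0.8153 -2.2461]
Step 6: x=[6.2275 10.3556 15.6787] v=[-2.0668 0.9055 -2.2096]
Step 7: x=[5.9998 10.4521 15.4645] v=[-2.2767 0.9653 -2.1419]
Max displacement = 2.5355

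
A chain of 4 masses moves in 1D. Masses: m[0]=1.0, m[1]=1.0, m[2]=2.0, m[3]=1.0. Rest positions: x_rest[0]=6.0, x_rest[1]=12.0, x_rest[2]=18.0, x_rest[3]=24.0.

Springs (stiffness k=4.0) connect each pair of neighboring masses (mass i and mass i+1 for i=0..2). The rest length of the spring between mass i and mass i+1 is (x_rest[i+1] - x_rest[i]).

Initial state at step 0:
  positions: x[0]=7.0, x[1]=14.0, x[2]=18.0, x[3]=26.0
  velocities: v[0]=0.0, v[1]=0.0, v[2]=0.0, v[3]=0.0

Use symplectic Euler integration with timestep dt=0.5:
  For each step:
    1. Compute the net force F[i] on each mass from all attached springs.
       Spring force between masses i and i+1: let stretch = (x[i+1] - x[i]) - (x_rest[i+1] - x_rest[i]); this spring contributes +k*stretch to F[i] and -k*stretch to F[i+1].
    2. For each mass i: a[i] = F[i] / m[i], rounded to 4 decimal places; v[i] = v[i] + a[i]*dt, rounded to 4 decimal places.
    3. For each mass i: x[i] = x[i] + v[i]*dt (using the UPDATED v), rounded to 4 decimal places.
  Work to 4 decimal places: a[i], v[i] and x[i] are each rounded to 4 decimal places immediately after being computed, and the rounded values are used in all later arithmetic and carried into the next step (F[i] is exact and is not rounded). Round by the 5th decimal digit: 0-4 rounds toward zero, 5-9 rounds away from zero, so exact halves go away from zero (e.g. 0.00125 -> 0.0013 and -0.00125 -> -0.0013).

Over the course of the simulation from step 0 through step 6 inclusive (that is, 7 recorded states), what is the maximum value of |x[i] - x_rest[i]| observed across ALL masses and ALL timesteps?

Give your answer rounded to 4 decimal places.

Step 0: x=[7.0000 14.0000 18.0000 26.0000] v=[0.0000 0.0000 0.0000 0.0000]
Step 1: x=[8.0000 11.0000 20.0000 24.0000] v=[2.0000 -6.0000 4.0000 -4.0000]
Step 2: x=[6.0000 14.0000 19.5000 24.0000] v=[-4.0000 6.0000 -1.0000 0.0000]
Step 3: x=[6.0000 14.5000 18.5000 25.5000] v=[0.0000 1.0000 -2.0000 3.0000]
Step 4: x=[8.5000 10.5000 19.0000 26.0000] v=[5.0000 -8.0000 1.0000 1.0000]
Step 5: x=[7.0000 13.0000 18.7500 25.5000] v=[-3.0000 5.0000 -0.5000 -1.0000]
Step 6: x=[5.5000 15.2500 19.0000 24.2500] v=[-3.0000 4.5000 0.5000 -2.5000]
Max displacement = 3.2500

Answer: 3.2500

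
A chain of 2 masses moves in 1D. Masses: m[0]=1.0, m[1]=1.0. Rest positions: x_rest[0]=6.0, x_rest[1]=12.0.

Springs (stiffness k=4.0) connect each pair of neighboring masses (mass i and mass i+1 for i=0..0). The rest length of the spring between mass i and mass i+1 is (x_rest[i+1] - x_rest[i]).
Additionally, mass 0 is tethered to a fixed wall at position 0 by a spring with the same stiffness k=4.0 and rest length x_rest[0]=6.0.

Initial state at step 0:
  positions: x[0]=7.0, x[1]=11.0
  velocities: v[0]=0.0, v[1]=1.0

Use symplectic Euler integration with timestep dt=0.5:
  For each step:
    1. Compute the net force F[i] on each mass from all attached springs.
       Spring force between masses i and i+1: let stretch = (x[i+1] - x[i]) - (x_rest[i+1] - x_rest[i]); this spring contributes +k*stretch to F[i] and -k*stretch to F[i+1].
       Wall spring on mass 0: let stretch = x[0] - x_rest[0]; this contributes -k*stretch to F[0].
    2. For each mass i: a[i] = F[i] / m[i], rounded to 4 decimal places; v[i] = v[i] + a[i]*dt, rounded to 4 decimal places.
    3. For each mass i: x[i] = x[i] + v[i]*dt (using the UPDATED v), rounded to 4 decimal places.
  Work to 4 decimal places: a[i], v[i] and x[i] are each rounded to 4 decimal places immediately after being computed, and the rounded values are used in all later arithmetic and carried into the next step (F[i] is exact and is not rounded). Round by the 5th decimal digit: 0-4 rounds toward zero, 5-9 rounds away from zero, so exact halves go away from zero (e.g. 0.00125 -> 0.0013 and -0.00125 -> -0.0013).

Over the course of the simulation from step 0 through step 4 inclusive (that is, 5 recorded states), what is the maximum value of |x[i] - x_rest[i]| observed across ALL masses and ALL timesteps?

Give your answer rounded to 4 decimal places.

Step 0: x=[7.0000 11.0000] v=[0.0000 1.0000]
Step 1: x=[4.0000 13.5000] v=[-6.0000 5.0000]
Step 2: x=[6.5000 12.5000] v=[5.0000 -2.0000]
Step 3: x=[8.5000 11.5000] v=[4.0000 -2.0000]
Step 4: x=[5.0000 13.5000] v=[-7.0000 4.0000]
Max displacement = 2.5000

Answer: 2.5000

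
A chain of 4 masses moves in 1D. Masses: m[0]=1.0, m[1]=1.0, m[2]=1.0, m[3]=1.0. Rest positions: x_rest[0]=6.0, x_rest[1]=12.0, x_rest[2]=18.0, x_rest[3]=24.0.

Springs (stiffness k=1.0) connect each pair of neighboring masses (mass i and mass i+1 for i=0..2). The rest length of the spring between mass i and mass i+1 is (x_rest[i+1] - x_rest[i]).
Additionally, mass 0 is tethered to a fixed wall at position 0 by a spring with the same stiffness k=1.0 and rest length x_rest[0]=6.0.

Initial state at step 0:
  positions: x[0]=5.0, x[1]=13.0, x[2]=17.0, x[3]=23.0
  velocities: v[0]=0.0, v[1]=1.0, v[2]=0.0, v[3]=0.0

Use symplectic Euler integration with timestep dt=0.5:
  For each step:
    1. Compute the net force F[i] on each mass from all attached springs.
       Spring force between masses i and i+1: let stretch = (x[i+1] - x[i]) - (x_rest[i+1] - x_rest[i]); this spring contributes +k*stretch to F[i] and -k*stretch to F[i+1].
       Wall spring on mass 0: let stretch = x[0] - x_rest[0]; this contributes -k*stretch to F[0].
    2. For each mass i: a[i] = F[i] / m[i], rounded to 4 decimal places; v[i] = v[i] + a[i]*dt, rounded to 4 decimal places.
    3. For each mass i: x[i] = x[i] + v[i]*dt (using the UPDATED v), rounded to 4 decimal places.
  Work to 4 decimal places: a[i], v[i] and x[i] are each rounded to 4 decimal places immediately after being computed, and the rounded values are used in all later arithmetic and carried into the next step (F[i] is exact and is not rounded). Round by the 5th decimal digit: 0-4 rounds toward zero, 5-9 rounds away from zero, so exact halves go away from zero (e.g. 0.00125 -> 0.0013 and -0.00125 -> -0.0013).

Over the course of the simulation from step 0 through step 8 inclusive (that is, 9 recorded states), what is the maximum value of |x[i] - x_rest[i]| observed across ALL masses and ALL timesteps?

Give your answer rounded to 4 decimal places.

Step 0: x=[5.0000 13.0000 17.0000 23.0000] v=[0.0000 1.0000 0.0000 0.0000]
Step 1: x=[5.7500 12.5000 17.5000 23.0000] v=[1.5000 -1.0000 1.0000 0.0000]
Step 2: x=[6.7500 11.5625 18.1250 23.1250] v=[2.0000 -1.8750 1.2500 0.2500]
Step 3: x=[7.2657 11.0625 18.3594 23.5000] v=[1.0313 -1.0000 0.4688 0.7500]
Step 4: x=[6.9141 11.4376 18.0547 24.0899] v=[-0.7032 0.7501 -0.6094 1.1797]
Step 5: x=[5.9649 12.3361 17.6045 24.6710] v=[-1.8985 1.7969 -0.9004 1.1621]
Step 6: x=[5.1172 12.9589 17.6038 24.9855] v=[-1.6954 1.2455 -0.0014 0.6289]
Step 7: x=[4.9506 12.7825 18.2873 24.9545] v=[-0.3332 -0.3529 1.3670 -0.0620]
Step 8: x=[5.5044 12.0243 19.2614 24.7567] v=[1.1075 -1.5165 1.9482 -0.3956]
Max displacement = 1.2657

Answer: 1.2657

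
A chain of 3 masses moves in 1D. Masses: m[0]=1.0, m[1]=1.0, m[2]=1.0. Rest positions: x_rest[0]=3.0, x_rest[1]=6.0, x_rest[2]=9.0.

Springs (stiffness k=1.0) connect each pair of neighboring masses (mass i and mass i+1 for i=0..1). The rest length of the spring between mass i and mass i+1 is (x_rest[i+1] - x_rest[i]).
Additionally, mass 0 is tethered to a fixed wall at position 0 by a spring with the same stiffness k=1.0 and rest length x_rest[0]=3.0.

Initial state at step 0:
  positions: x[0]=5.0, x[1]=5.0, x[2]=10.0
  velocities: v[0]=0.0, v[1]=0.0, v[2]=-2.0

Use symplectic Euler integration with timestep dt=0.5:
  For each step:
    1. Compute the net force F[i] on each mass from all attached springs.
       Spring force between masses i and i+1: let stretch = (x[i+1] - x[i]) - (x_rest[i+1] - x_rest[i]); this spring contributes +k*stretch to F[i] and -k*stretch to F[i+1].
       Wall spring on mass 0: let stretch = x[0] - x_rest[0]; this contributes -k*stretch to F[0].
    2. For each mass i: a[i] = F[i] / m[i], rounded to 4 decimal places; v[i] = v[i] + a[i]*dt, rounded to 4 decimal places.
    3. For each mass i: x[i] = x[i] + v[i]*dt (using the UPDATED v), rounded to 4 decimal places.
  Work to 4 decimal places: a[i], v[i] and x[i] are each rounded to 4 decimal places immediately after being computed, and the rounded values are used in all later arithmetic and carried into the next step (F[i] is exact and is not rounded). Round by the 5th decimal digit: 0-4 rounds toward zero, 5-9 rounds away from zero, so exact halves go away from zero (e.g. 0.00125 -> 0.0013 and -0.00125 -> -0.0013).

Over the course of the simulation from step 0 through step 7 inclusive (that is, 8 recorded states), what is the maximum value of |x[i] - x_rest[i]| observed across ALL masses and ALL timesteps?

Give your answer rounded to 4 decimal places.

Answer: 4.1694

Derivation:
Step 0: x=[5.0000 5.0000 10.0000] v=[0.0000 0.0000 -2.0000]
Step 1: x=[3.7500 6.2500 8.5000] v=[-2.5000 2.5000 -3.0000]
Step 2: x=[2.1875 7.4375 7.1875] v=[-3.1250 2.3750 -2.6250]
Step 3: x=[1.3906 7.2500 6.6875] v=[-1.5938 -0.3750 -1.0000]
Step 4: x=[1.7109 5.4570 7.0782] v=[0.6406 -3.5860 0.7813]
Step 5: x=[2.5400 3.1328 7.8136] v=[1.6582 -4.6485 1.4707]
Step 6: x=[2.8823 1.8306 8.1288] v=[0.6846 -2.6045 0.6303]
Step 7: x=[2.2411 2.3659 7.6194] v=[-1.2824 1.0705 -1.0188]
Max displacement = 4.1694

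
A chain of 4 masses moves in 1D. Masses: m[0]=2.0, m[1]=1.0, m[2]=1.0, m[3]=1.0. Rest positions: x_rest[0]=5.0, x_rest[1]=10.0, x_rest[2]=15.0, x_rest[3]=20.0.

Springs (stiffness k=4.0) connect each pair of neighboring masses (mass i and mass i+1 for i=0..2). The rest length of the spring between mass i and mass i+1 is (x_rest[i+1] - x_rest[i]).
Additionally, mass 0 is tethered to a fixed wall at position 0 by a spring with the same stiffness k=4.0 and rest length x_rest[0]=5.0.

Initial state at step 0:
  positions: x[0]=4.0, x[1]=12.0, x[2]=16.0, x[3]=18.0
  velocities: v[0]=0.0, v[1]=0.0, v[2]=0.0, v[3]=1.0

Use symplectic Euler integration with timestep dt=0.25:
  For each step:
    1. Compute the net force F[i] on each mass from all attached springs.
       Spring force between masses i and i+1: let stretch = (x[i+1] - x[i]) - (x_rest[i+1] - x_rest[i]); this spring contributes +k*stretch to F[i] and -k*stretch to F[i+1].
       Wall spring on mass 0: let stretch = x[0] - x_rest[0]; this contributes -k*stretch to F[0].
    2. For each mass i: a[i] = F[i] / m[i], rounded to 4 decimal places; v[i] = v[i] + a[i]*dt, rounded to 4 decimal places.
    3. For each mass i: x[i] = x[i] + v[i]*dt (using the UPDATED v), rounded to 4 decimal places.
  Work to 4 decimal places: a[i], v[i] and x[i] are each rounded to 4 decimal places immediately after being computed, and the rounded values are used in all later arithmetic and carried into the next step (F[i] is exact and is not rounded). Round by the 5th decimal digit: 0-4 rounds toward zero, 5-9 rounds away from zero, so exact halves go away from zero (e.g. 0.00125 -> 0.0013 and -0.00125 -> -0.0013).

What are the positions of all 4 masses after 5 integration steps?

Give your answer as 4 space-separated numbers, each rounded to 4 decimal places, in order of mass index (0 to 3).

Answer: 5.7178 8.5293 14.1973 21.9474

Derivation:
Step 0: x=[4.0000 12.0000 16.0000 18.0000] v=[0.0000 0.0000 0.0000 1.0000]
Step 1: x=[4.5000 11.0000 15.5000 19.0000] v=[2.0000 -4.0000 -2.0000 4.0000]
Step 2: x=[5.2500 9.5000 14.7500 20.3750] v=[3.0000 -6.0000 -3.0000 5.5000]
Step 3: x=[5.8750 8.2500 14.0938 21.5938] v=[2.5000 -5.0000 -2.6250 4.8750]
Step 4: x=[6.0625 7.8672 13.8516 22.1876] v=[0.7500 -1.5312 -0.9688 2.3750]
Step 5: x=[5.7178 8.5293 14.1973 21.9474] v=[-1.3789 2.6485 1.3828 -0.9610]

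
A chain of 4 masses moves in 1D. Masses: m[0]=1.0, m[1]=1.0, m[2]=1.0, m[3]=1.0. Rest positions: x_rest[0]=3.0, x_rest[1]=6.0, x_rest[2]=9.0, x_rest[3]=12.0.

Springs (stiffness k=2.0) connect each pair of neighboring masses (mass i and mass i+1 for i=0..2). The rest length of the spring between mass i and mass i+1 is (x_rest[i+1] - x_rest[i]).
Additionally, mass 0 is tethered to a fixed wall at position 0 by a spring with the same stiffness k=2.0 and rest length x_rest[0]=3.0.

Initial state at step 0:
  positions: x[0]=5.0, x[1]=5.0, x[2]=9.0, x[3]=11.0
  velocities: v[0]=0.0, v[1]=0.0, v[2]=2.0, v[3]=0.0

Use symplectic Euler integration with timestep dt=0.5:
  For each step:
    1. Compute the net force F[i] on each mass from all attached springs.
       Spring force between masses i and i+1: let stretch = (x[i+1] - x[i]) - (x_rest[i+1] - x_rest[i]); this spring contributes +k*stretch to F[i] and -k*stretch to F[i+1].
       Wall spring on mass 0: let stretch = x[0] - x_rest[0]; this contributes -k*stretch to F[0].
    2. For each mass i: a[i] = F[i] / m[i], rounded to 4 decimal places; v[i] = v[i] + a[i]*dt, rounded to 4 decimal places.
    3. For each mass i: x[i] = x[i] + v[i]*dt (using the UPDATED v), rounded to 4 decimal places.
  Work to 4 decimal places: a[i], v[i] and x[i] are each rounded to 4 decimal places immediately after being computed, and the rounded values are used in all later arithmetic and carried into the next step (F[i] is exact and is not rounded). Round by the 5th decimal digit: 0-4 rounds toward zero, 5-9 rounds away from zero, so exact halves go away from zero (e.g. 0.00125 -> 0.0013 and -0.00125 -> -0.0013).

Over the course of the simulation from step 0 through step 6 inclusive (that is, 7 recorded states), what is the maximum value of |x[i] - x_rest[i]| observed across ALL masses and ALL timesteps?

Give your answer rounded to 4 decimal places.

Answer: 2.5313

Derivation:
Step 0: x=[5.0000 5.0000 9.0000 11.0000] v=[0.0000 0.0000 2.0000 0.0000]
Step 1: x=[2.5000 7.0000 9.0000 11.5000] v=[-5.0000 4.0000 0.0000 1.0000]
Step 2: x=[1.0000 7.7500 9.2500 12.2500] v=[-3.0000 1.5000 0.5000 1.5000]
Step 3: x=[2.3750 5.8750 10.2500 13.0000] v=[2.7500 -3.7500 2.0000 1.5000]
Step 4: x=[4.3125 4.4375 10.4375 13.8750] v=[3.8750 -2.8750 0.3750 1.7500]
Step 5: x=[4.1563 5.9375 9.3438 14.5313] v=[-0.3125 3.0000 -2.1875 1.3125]
Step 6: x=[2.8125 8.2501 9.1407 14.0938] v=[-2.6876 4.6251 -0.4063 -0.8750]
Max displacement = 2.5313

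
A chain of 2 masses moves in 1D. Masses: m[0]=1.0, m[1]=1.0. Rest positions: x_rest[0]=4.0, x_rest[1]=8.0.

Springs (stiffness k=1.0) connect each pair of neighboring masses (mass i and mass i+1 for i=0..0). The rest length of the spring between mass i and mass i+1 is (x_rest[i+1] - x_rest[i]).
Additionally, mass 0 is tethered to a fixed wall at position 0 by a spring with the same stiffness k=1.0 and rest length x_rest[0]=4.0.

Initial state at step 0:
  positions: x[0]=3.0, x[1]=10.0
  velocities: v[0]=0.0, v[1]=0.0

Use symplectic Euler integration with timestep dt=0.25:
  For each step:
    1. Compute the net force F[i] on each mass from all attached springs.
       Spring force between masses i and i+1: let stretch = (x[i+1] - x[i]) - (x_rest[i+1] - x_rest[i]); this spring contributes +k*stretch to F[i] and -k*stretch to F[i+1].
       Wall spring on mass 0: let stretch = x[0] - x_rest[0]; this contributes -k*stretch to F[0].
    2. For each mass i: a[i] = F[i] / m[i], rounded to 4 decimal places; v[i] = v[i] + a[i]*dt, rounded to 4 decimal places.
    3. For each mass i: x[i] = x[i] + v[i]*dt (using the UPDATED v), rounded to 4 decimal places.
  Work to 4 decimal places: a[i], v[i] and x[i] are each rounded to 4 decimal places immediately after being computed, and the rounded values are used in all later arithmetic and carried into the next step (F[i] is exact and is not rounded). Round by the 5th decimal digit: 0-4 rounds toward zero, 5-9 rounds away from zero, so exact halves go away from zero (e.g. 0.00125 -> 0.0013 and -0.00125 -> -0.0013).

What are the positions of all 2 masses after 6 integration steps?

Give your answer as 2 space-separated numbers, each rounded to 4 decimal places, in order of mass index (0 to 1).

Answer: 5.7869 7.6385

Derivation:
Step 0: x=[3.0000 10.0000] v=[0.0000 0.0000]
Step 1: x=[3.2500 9.8125] v=[1.0000 -0.7500]
Step 2: x=[3.7070 9.4649] v=[1.8281 -1.3906]
Step 3: x=[4.2922 9.0074] v=[2.3408 -1.8301]
Step 4: x=[4.9039 8.5052] v=[2.4466 -2.0089]
Step 5: x=[5.4342 8.0279] v=[2.1210 -1.9092]
Step 6: x=[5.7869 7.6385] v=[1.4109 -1.5576]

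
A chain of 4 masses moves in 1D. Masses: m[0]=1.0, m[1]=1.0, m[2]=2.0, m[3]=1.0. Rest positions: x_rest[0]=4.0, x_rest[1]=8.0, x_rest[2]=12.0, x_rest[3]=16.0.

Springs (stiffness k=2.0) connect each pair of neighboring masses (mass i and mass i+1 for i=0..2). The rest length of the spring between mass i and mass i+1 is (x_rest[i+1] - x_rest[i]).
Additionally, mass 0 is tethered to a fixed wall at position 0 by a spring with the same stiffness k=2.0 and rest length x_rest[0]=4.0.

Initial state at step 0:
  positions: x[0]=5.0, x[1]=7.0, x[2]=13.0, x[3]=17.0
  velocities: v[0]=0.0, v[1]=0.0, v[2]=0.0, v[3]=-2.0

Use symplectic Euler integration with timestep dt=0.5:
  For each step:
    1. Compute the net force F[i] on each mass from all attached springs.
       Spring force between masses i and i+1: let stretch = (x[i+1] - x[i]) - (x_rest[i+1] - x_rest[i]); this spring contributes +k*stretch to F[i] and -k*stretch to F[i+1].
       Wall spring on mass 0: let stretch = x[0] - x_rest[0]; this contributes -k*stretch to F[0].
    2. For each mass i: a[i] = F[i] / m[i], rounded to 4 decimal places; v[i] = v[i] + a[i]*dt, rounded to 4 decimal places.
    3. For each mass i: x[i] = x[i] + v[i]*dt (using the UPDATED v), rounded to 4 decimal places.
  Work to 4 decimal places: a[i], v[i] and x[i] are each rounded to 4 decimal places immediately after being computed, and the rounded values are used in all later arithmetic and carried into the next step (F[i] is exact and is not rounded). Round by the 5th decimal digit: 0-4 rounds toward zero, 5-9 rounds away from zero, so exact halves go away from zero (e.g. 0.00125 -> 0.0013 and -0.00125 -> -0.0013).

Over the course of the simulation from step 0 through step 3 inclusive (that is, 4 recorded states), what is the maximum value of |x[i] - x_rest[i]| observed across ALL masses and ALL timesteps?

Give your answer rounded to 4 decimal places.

Step 0: x=[5.0000 7.0000 13.0000 17.0000] v=[0.0000 0.0000 0.0000 -2.0000]
Step 1: x=[3.5000 9.0000 12.5000 16.0000] v=[-3.0000 4.0000 -1.0000 -2.0000]
Step 2: x=[3.0000 10.0000 12.0000 15.2500] v=[-1.0000 2.0000 -1.0000 -1.5000]
Step 3: x=[4.5000 8.5000 11.8125 14.8750] v=[3.0000 -3.0000 -0.3750 -0.7500]
Max displacement = 2.0000

Answer: 2.0000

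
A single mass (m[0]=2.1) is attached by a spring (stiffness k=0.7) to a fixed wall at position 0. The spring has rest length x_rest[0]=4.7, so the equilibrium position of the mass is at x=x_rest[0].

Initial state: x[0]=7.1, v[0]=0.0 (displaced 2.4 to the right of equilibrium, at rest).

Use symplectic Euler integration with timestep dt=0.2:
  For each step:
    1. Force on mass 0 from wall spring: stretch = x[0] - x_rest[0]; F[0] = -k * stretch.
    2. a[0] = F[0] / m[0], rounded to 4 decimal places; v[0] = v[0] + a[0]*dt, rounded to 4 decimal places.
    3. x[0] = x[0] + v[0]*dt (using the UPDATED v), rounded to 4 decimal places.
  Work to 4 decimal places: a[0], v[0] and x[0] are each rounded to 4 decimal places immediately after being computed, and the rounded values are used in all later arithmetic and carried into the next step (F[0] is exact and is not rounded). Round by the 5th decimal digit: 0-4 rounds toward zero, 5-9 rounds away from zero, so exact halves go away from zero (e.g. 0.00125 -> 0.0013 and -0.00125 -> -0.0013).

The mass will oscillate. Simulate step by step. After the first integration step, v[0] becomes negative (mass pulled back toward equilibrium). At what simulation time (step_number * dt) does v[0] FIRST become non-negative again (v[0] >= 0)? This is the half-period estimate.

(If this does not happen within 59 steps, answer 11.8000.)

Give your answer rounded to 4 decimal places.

Step 0: x=[7.1000] v=[0.0000]
Step 1: x=[7.0680] v=[-0.1600]
Step 2: x=[7.0044] v=[-0.3179]
Step 3: x=[6.9101] v=[-0.4715]
Step 4: x=[6.7863] v=[-0.6188]
Step 5: x=[6.6347] v=[-0.7579]
Step 6: x=[6.4573] v=[-0.8869]
Step 7: x=[6.2565] v=[-1.0041]
Step 8: x=[6.0349] v=[-1.1079]
Step 9: x=[5.7955] v=[-1.1969]
Step 10: x=[5.5415] v=[-1.2699]
Step 11: x=[5.2763] v=[-1.3260]
Step 12: x=[5.0034] v=[-1.3644]
Step 13: x=[4.7265] v=[-1.3846]
Step 14: x=[4.4492] v=[-1.3864]
Step 15: x=[4.1753] v=[-1.3697]
Step 16: x=[3.9084] v=[-1.3347]
Step 17: x=[3.6520] v=[-1.2819]
Step 18: x=[3.4096] v=[-1.2120]
Step 19: x=[3.1844] v=[-1.1260]
Step 20: x=[2.9794] v=[-1.0250]
Step 21: x=[2.7973] v=[-0.9103]
Step 22: x=[2.6406] v=[-0.7835]
Step 23: x=[2.5114] v=[-0.6462]
Step 24: x=[2.4113] v=[-0.5003]
Step 25: x=[2.3418] v=[-0.3477]
Step 26: x=[2.3037] v=[-0.1905]
Step 27: x=[2.2976] v=[-0.0307]
Step 28: x=[2.3235] v=[0.1295]
First v>=0 after going negative at step 28, time=5.6000

Answer: 5.6000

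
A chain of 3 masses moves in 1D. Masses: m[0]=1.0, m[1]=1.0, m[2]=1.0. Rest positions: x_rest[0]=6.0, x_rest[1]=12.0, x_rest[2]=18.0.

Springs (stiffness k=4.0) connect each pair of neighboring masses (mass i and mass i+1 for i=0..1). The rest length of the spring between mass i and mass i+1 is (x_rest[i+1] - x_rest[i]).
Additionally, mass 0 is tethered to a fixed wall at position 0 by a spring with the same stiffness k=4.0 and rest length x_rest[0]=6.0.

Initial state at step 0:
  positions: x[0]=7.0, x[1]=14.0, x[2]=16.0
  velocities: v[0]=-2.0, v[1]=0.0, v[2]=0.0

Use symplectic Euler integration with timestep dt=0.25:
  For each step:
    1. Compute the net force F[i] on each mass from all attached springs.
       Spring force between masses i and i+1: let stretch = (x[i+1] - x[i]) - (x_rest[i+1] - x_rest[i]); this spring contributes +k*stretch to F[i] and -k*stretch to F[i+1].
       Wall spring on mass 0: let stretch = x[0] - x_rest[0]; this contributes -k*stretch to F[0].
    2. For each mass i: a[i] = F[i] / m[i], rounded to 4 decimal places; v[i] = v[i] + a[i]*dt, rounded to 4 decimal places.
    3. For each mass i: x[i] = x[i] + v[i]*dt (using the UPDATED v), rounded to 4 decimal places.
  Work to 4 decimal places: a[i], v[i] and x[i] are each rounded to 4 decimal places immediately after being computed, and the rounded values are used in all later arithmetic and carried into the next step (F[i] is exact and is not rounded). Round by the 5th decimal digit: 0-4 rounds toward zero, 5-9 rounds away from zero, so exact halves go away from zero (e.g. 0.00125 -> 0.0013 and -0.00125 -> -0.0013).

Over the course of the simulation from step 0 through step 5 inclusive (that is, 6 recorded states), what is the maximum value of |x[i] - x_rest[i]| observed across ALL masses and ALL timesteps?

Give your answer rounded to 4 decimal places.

Step 0: x=[7.0000 14.0000 16.0000] v=[-2.0000 0.0000 0.0000]
Step 1: x=[6.5000 12.7500 17.0000] v=[-2.0000 -5.0000 4.0000]
Step 2: x=[5.9375 11.0000 18.4375] v=[-2.2500 -7.0000 5.7500]
Step 3: x=[5.1563 9.8438 19.5156] v=[-3.1250 -4.6250 4.3125]
Step 4: x=[4.2579 9.9336 19.6758] v=[-3.5938 0.3593 0.6407]
Step 5: x=[3.7139 11.0401 18.9004] v=[-2.1760 4.4258 -3.1015]
Max displacement = 2.2861

Answer: 2.2861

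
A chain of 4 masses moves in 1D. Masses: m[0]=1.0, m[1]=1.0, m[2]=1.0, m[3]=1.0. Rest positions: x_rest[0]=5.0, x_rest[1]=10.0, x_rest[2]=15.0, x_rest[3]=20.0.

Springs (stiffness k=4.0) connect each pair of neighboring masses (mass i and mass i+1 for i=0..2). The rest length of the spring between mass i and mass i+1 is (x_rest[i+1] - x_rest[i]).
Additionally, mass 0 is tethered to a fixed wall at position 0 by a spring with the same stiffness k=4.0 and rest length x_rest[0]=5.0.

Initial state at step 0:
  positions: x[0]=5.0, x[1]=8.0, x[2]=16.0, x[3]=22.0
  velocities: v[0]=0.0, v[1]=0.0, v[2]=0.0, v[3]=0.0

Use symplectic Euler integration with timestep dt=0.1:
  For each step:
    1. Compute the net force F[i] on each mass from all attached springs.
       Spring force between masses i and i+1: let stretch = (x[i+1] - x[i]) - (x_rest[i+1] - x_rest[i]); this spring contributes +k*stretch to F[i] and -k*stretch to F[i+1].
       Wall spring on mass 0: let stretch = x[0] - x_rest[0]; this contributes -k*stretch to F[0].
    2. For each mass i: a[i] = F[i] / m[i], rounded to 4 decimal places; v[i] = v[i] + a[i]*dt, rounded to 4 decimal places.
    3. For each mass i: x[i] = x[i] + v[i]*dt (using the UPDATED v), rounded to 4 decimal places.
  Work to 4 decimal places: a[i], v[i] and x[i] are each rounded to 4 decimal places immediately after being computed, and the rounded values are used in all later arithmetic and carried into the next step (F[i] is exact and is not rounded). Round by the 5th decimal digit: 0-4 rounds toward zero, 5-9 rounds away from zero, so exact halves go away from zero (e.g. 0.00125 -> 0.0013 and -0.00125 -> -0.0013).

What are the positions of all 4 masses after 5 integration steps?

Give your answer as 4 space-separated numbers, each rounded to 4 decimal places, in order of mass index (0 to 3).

Answer: 4.2492 10.2932 15.1951 21.3593

Derivation:
Step 0: x=[5.0000 8.0000 16.0000 22.0000] v=[0.0000 0.0000 0.0000 0.0000]
Step 1: x=[4.9200 8.2000 15.9200 21.9600] v=[-0.8000 2.0000 -0.8000 -0.4000]
Step 2: x=[4.7744 8.5776 15.7728 21.8784] v=[-1.4560 3.7760 -1.4720 -0.8160]
Step 3: x=[4.5900 9.0909 15.5820 21.7526] v=[-1.8445 5.1328 -1.9078 -1.2582]
Step 4: x=[4.4020 9.6838 15.3784 21.5800] v=[-1.8801 5.9289 -2.0360 -1.7264]
Step 5: x=[4.2492 10.2932 15.1951 21.3593] v=[-1.5282 6.0940 -1.8332 -2.2070]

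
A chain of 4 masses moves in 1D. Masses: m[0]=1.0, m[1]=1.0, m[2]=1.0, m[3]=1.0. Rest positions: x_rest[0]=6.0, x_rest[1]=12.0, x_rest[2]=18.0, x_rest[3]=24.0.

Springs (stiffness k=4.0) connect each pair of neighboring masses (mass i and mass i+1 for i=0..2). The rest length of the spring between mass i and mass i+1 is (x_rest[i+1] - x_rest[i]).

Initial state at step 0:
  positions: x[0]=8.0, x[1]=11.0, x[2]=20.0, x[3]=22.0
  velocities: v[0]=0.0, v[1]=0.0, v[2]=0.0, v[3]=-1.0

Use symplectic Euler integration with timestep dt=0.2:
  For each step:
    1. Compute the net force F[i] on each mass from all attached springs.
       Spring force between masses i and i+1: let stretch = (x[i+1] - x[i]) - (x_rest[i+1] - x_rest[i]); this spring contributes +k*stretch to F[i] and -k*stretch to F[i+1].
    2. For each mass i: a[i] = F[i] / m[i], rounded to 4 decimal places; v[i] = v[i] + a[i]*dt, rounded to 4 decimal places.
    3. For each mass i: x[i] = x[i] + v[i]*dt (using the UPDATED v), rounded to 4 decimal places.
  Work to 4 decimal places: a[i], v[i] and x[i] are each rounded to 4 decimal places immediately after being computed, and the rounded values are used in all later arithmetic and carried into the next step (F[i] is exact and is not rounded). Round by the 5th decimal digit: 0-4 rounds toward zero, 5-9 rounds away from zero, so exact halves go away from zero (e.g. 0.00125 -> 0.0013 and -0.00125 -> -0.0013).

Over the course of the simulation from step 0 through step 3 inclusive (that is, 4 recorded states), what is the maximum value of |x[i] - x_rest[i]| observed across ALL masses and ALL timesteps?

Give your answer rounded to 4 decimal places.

Answer: 2.2543

Derivation:
Step 0: x=[8.0000 11.0000 20.0000 22.0000] v=[0.0000 0.0000 0.0000 -1.0000]
Step 1: x=[7.5200 11.9600 18.8800 22.4400] v=[-2.4000 4.8000 -5.6000 2.2000]
Step 2: x=[6.7904 13.3168 17.2224 23.2704] v=[-3.6480 6.7840 -8.2880 4.1520]
Step 3: x=[6.1450 14.2543 15.9076 24.0931] v=[-3.2269 4.6874 -6.5741 4.1136]
Max displacement = 2.2543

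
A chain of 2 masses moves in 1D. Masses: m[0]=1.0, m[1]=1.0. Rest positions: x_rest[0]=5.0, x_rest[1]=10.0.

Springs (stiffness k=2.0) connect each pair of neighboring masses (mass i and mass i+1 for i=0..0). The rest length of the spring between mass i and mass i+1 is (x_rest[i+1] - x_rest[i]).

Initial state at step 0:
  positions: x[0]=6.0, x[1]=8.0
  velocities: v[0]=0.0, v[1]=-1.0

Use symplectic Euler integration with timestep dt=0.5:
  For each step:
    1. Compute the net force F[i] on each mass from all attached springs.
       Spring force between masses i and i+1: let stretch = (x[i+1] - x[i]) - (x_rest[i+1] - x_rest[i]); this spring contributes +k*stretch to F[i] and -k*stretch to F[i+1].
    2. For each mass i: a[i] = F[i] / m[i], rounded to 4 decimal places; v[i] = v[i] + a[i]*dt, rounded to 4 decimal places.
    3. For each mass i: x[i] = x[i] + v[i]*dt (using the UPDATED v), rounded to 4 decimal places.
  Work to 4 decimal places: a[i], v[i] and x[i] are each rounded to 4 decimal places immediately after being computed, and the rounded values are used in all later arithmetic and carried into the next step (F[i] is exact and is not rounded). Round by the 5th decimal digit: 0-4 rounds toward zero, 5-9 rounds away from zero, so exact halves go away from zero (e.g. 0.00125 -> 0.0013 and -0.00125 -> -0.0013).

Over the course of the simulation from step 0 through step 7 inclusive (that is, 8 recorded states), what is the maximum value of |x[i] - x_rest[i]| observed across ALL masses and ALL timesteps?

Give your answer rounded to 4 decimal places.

Step 0: x=[6.0000 8.0000] v=[0.0000 -1.0000]
Step 1: x=[4.5000 9.0000] v=[-3.0000 2.0000]
Step 2: x=[2.7500 10.2500] v=[-3.5000 2.5000]
Step 3: x=[2.2500 10.2500] v=[-1.0000 0.0000]
Step 4: x=[3.2500 8.7500] v=[2.0000 -3.0000]
Step 5: x=[4.5000 7.0000] v=[2.5000 -3.5000]
Step 6: x=[4.5000 6.5000] v=[0.0000 -1.0000]
Step 7: x=[3.0000 7.5000] v=[-3.0000 2.0000]
Max displacement = 3.5000

Answer: 3.5000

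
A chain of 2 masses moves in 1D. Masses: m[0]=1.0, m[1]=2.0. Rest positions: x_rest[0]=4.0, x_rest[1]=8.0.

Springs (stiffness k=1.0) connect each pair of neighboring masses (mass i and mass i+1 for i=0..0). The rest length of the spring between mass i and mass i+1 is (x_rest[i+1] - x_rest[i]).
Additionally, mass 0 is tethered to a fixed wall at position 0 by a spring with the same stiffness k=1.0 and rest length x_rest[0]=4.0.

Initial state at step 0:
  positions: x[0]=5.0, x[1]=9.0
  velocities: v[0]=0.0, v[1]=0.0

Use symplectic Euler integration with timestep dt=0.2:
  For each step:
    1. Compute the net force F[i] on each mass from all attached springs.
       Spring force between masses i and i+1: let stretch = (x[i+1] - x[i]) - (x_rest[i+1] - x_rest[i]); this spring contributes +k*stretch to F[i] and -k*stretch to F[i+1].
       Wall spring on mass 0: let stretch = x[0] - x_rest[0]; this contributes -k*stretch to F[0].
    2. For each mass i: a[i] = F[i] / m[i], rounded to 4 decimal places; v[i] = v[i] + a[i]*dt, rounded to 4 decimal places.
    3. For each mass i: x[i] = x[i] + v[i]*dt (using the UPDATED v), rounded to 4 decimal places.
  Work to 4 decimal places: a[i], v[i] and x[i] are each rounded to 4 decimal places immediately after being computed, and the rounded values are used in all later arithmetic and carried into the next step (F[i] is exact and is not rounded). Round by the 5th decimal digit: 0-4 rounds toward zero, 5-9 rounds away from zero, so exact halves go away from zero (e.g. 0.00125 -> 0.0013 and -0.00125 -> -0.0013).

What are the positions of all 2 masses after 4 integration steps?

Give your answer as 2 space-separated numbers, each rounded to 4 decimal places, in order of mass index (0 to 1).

Answer: 4.6460 8.9886

Derivation:
Step 0: x=[5.0000 9.0000] v=[0.0000 0.0000]
Step 1: x=[4.9600 9.0000] v=[-0.2000 0.0000]
Step 2: x=[4.8832 8.9992] v=[-0.3840 -0.0040]
Step 3: x=[4.7757 8.9961] v=[-0.5374 -0.0156]
Step 4: x=[4.6460 8.9886] v=[-0.6485 -0.0376]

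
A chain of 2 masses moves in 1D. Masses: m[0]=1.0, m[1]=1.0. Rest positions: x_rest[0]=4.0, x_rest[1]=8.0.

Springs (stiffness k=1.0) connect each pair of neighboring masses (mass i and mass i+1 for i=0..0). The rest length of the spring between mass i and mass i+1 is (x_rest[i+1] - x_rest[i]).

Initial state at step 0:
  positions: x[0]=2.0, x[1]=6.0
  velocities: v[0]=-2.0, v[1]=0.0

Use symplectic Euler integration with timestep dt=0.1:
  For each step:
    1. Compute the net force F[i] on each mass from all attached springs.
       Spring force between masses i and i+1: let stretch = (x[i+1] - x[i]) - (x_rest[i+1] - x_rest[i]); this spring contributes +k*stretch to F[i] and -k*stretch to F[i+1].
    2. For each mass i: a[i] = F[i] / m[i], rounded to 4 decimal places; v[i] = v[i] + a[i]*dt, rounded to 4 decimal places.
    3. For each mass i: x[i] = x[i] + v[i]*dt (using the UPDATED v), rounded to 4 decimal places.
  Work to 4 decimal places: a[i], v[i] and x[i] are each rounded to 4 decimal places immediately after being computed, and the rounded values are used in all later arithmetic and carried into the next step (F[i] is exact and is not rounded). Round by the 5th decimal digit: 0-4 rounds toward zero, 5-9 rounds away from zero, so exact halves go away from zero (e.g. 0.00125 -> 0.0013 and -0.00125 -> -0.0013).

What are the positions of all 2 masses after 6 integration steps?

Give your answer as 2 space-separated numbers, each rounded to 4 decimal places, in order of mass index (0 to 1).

Step 0: x=[2.0000 6.0000] v=[-2.0000 0.0000]
Step 1: x=[1.8000 6.0000] v=[-2.0000 0.0000]
Step 2: x=[1.6020 5.9980] v=[-1.9800 -0.0200]
Step 3: x=[1.4080 5.9920] v=[-1.9404 -0.0596]
Step 4: x=[1.2198 5.9802] v=[-1.8820 -0.1180]
Step 5: x=[1.0392 5.9608] v=[-1.8060 -0.1940]
Step 6: x=[0.8678 5.9322] v=[-1.7138 -0.2862]

Answer: 0.8678 5.9322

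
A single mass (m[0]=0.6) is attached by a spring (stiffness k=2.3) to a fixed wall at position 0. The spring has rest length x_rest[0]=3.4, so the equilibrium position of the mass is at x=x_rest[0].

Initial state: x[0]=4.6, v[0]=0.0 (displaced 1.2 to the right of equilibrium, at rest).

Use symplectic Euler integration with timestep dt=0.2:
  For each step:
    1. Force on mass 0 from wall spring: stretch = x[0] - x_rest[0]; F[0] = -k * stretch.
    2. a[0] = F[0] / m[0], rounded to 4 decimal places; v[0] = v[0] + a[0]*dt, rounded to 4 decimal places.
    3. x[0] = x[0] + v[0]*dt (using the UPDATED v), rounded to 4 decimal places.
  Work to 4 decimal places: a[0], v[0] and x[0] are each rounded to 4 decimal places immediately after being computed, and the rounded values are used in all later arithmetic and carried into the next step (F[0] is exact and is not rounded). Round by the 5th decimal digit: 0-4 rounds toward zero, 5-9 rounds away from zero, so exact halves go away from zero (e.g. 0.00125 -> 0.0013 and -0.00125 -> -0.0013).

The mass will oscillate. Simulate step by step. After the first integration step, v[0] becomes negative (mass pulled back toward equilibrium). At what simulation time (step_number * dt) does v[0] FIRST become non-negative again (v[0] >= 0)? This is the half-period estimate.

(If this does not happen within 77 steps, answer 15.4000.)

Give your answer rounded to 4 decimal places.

Step 0: x=[4.6000] v=[0.0000]
Step 1: x=[4.4160] v=[-0.9200]
Step 2: x=[4.0762] v=[-1.6989]
Step 3: x=[3.6327] v=[-2.2173]
Step 4: x=[3.1536] v=[-2.3957]
Step 5: x=[2.7122] v=[-2.2068]
Step 6: x=[2.3763] v=[-1.6795]
Step 7: x=[2.1974] v=[-0.8947]
Step 8: x=[2.2029] v=[0.0273]
First v>=0 after going negative at step 8, time=1.6000

Answer: 1.6000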